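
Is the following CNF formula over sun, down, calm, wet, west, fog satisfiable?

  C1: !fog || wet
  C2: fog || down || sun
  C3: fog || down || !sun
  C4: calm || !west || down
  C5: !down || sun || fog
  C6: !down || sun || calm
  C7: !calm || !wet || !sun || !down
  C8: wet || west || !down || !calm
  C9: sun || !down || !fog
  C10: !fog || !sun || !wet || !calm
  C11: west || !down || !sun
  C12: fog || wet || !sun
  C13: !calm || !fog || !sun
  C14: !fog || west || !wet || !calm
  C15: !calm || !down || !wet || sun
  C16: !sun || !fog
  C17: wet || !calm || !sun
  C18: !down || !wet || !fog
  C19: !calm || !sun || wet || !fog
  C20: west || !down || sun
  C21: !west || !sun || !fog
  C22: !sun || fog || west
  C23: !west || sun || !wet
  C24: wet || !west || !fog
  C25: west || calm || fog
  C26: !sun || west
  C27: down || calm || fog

Yes

Try fog = true.
The clause (wet) is unit, so wet = true.
The clause (!sun) is unit, so sun = false.
The clause (!down) is unit, so down = false.
The clause (!west) is unit, so west = false.
The clause (!calm) is unit, so calm = false.
All clauses are satisfied.
A satisfying assignment: sun ↦ false, down ↦ false, calm ↦ false, wet ↦ true, west ↦ false, fog ↦ true.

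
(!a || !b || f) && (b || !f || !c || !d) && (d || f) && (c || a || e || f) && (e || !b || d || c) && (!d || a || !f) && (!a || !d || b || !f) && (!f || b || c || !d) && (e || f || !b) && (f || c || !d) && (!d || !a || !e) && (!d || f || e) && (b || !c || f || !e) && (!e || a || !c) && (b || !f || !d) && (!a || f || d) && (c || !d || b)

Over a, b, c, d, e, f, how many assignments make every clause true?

There are 2^6 = 64 truth assignments over (a, b, c, d, e, f).
Split on a. With a = true, the clauses containing a are satisfied and !a drops from the rest; 9 of the 2^5 = 32 assignments to the other variables satisfy what remains.
With a = false, by the same count on the reduced clause set, 5 assignments work.
(One model: a=F, b=F, c=F, d=F, e=F, f=T.)
Total: 9 + 5 = 14.

14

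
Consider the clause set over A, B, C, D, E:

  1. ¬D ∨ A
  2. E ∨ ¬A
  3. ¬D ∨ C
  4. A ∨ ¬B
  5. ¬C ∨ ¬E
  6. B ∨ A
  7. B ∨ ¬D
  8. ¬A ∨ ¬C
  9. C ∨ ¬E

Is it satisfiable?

No

Branch on D: set D = False.
Branch on E: set E = True.
Unit clause (¬C) forces C = False.
That conflicts with the unit clause (C).
Undo E and try E = False.
Unit clause (¬A) forces A = False.
Unit clause (¬B) forces B = False.
That conflicts with the unit clause (B).
Both values of E lead to a conflict.
Undo D and try D = True.
Unit clause (A) forces A = True.
Unit clause (E) forces E = True.
Unit clause (C) forces C = True.
That conflicts with the unit clause (¬C).
Both values of D lead to a conflict.
No assignment satisfies every clause.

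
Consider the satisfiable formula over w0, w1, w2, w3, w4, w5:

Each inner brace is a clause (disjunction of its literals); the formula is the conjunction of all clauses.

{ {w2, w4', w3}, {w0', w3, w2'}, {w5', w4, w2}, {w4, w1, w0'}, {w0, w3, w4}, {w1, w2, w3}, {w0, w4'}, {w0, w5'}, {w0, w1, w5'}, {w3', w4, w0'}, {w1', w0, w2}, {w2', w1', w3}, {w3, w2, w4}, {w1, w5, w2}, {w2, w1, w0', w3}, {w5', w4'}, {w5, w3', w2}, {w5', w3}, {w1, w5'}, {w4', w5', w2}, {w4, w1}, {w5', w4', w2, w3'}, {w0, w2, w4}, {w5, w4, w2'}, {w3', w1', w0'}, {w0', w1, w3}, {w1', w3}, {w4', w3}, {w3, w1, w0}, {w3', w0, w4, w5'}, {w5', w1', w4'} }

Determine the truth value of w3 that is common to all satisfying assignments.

True

Suppose w3 = 0.
From the singleton clause (w5'), w5 = 0.
From the singleton clause (w1'), w1 = 0.
From the singleton clause (w2), w2 = 1.
From the singleton clause (w0'), w0 = 0.
Now (w0) is unsatisfied and unit — conflict.
So every satisfying assignment has w3 = True.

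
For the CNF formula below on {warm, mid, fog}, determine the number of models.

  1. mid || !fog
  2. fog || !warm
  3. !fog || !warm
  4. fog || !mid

2

There are 2^3 = 8 truth assignments over (warm, mid, fog).
Split on mid. With mid = true, the clauses containing mid are satisfied and !mid drops from the rest; 1 of the 2^2 = 4 assignments to the other variables satisfy what remains.
With mid = false, by the same count on the reduced clause set, 1 assignment works.
Total: 1 + 1 = 2.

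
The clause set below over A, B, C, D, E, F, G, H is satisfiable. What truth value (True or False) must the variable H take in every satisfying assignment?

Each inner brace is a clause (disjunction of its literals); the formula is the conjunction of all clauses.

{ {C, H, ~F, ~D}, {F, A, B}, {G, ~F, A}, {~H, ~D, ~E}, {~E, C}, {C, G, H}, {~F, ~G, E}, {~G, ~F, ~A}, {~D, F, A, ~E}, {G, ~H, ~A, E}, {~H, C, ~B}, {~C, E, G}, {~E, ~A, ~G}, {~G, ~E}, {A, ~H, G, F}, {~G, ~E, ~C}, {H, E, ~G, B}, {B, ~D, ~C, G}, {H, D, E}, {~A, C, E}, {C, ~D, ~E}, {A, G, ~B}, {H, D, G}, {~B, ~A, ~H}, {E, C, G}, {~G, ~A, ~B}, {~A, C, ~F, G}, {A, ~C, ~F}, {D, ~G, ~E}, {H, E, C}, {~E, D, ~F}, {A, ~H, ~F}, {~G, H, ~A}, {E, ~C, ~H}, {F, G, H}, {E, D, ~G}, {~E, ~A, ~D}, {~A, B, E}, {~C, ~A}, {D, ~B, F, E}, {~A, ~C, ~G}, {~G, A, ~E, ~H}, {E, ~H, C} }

Suppose H = 1.
Suppose D = 0.
Suppose E = 0.
The clause (~C) is unit, so C = 0.
But (C) is also a unit clause — contradiction.
So E must be the other value — set E = 1.
The clause (C) is unit, so C = 1.
The clause (~G) is unit, so G = 0.
The clause (~F) is unit, so F = 0.
The clause (A) is unit, so A = 1.
But (~A) is also a unit clause — contradiction.
Either choice for E ends in contradiction.
So D must be the other value — set D = 1.
The clause (~E) is unit, so E = 0.
The clause (~C) is unit, so C = 0.
But (C) is also a unit clause — contradiction.
Either choice for D ends in contradiction.
So every satisfying assignment has H = False.

False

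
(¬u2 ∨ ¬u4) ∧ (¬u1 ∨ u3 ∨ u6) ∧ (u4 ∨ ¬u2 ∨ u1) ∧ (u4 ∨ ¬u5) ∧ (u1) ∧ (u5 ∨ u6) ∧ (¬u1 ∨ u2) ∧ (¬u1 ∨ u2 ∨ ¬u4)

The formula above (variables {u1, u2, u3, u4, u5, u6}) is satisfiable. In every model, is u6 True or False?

True

Suppose u6 = False.
(u1) alone gives u1 = True.
(u3) alone gives u3 = True.
(u5) alone gives u5 = True.
(u4) alone gives u4 = True.
(¬u2) alone gives u2 = False.
That conflicts with the unit clause (u2).
So every satisfying assignment has u6 = True.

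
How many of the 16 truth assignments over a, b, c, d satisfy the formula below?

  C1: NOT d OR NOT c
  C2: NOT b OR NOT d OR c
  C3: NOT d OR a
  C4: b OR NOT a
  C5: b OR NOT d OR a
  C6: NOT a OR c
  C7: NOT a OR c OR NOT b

5

There are 2^4 = 16 truth assignments over (a, b, c, d).
Split on c. With c = true, the clauses containing c are satisfied and NOT c drops from the rest; 3 of the 2^3 = 8 assignments to the other variables satisfy what remains.
With c = false, by the same count on the reduced clause set, 2 assignments work.
(One model: a=F, b=F, c=F, d=F.)
Total: 3 + 2 = 5.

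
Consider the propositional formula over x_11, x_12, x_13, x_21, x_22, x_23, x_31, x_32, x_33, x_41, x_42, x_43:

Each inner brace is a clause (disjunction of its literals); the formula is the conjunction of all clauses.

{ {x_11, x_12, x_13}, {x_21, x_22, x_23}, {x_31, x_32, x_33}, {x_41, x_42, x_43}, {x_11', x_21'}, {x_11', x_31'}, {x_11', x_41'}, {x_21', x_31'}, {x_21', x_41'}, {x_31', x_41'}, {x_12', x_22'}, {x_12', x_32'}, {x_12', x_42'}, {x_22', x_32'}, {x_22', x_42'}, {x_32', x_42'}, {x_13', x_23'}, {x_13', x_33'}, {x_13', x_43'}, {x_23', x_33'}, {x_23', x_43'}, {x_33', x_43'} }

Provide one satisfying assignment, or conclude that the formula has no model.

Branch on x_11: set x_11 = 0.
Branch on x_12: set x_12 = 1.
(x_22') alone gives x_22 = 0.
(x_32') alone gives x_32 = 0.
(x_42') alone gives x_42 = 0.
Branch on x_21: set x_21 = 1.
(x_31') alone gives x_31 = 0.
(x_33) alone gives x_33 = 1.
(x_41') alone gives x_41 = 0.
(x_43) alone gives x_43 = 1.
But (x_43') is also a unit clause — contradiction.
That branch fails; take x_21 = 0 instead.
(x_23) alone gives x_23 = 1.
(x_13') alone gives x_13 = 0.
(x_33') alone gives x_33 = 0.
(x_31) alone gives x_31 = 1.
(x_41') alone gives x_41 = 0.
(x_43) alone gives x_43 = 1.
But (x_43') is also a unit clause — contradiction.
Neither x_21 = 1 nor x_21 = 0 works.
That branch fails; take x_12 = 0 instead.
(x_13) alone gives x_13 = 1.
(x_23') alone gives x_23 = 0.
(x_33') alone gives x_33 = 0.
(x_43') alone gives x_43 = 0.
Branch on x_21: set x_21 = 1.
(x_31') alone gives x_31 = 0.
(x_32) alone gives x_32 = 1.
(x_41') alone gives x_41 = 0.
(x_42) alone gives x_42 = 1.
But (x_42') is also a unit clause — contradiction.
That branch fails; take x_21 = 0 instead.
(x_22) alone gives x_22 = 1.
(x_32') alone gives x_32 = 0.
(x_31) alone gives x_31 = 1.
(x_41') alone gives x_41 = 0.
(x_42) alone gives x_42 = 1.
But (x_42') is also a unit clause — contradiction.
Neither x_21 = 1 nor x_21 = 0 works.
Neither x_12 = 1 nor x_12 = 0 works.
That branch fails; take x_11 = 1 instead.
(x_21') alone gives x_21 = 0.
(x_31') alone gives x_31 = 0.
(x_41') alone gives x_41 = 0.
Branch on x_22: set x_22 = 1.
(x_12') alone gives x_12 = 0.
(x_32') alone gives x_32 = 0.
(x_33) alone gives x_33 = 1.
(x_42') alone gives x_42 = 0.
(x_43) alone gives x_43 = 1.
But (x_43') is also a unit clause — contradiction.
That branch fails; take x_22 = 0 instead.
(x_23) alone gives x_23 = 1.
(x_13') alone gives x_13 = 0.
(x_33') alone gives x_33 = 0.
(x_32) alone gives x_32 = 1.
(x_12') alone gives x_12 = 0.
(x_42') alone gives x_42 = 0.
(x_43) alone gives x_43 = 1.
But (x_43') is also a unit clause — contradiction.
Neither x_22 = 1 nor x_22 = 0 works.
Neither x_11 = 1 nor x_11 = 0 works.

UNSATISFIABLE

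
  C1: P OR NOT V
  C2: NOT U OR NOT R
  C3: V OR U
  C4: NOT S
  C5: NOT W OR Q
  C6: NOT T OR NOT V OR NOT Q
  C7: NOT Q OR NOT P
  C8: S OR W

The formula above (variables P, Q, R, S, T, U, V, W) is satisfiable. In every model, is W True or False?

Suppose W = false.
From the singleton clause (NOT S), S = false.
But (S) is also a unit clause — contradiction.
So every satisfying assignment has W = True.

True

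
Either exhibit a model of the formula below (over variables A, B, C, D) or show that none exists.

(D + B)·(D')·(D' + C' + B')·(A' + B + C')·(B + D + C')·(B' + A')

From the singleton clause (D'), D = 0.
From the singleton clause (B), B = 1.
From the singleton clause (A'), A = 0.
Every clause is now satisfied; C is unconstrained.

A: 0,  B: 1,  C: 1,  D: 0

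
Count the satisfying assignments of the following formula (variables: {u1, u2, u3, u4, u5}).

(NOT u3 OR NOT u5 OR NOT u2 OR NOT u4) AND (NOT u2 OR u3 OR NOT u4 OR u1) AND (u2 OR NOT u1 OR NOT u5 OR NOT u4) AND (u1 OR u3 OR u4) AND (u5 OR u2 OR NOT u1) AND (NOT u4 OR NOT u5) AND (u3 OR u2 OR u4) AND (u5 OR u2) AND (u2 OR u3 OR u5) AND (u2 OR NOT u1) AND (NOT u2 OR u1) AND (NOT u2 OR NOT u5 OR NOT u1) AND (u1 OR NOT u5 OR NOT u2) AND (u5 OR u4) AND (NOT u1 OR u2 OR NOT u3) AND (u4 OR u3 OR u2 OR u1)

3

There are 2^5 = 32 truth assignments over (u1, u2, u3, u4, u5).
Split on u1. With u1 = true, the clauses containing u1 are satisfied and NOT u1 drops from the rest; 2 of the 2^4 = 16 assignments to the other variables satisfy what remains.
With u1 = false, by the same count on the reduced clause set, 1 assignment works.
(One model: u1=F, u2=F, u3=T, u4=F, u5=T.)
Total: 2 + 1 = 3.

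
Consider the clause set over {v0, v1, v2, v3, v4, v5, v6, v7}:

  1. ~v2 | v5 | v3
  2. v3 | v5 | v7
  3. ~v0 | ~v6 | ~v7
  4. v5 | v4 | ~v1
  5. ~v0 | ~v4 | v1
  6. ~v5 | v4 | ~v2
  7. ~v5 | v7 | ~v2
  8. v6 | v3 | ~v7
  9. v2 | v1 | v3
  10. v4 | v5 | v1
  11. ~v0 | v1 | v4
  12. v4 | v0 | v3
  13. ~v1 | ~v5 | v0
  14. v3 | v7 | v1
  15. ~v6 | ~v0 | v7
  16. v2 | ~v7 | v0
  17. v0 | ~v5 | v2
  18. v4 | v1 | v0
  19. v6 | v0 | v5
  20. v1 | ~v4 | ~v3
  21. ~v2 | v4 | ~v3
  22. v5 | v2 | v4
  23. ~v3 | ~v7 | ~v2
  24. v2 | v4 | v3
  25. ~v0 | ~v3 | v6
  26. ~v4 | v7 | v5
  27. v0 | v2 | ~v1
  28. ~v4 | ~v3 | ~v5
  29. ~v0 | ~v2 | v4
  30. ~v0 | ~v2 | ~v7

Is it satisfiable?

Satisfiable

Suppose v2 = 1.
Suppose v5 = 1.
The clause (v4) is unit, so v4 = 1.
The clause (v7) is unit, so v7 = 1.
The clause (~v3) is unit, so v3 = 0.
The clause (v6) is unit, so v6 = 1.
The clause (~v0) is unit, so v0 = 0.
The clause (~v1) is unit, so v1 = 0.
Every clause now holds.
A satisfying assignment: v0=0; v1=0; v2=1; v3=0; v4=1; v5=1; v6=1; v7=1.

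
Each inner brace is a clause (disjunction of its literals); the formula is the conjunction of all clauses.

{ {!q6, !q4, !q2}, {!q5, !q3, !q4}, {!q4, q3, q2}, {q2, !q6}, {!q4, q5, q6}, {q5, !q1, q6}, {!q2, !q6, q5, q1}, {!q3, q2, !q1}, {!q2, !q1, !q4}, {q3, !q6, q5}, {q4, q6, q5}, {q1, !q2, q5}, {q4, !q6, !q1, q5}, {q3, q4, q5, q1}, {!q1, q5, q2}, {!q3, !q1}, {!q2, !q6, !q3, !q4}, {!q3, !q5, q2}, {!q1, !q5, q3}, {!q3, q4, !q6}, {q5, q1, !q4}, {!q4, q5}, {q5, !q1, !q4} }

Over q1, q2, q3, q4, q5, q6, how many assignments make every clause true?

There are 2^6 = 64 truth assignments over (q1, q2, q3, q4, q5, q6).
Split on q5. With q5 = true, the clauses containing q5 are satisfied and !q5 drops from the rest; 5 of the 2^5 = 32 assignments to the other variables satisfy what remains.
With q5 = false, by the same count on the reduced clause set, 0 assignments work.
(One model: q1=F, q2=F, q3=F, q4=F, q5=T, q6=F.)
Total: 5 + 0 = 5.

5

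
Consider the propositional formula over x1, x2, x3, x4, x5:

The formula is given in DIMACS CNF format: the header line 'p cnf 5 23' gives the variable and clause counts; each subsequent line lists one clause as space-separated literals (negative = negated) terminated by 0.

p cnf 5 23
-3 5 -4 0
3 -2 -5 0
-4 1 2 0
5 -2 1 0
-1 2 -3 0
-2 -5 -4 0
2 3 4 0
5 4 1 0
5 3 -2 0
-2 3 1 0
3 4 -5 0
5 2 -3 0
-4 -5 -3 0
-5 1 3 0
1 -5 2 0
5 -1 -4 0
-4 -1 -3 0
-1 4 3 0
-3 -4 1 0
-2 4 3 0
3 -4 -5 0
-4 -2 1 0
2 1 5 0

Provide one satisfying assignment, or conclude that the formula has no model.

Branch on x3: set x3 = True.
Branch on x5: set x5 = True.
(¬x4) alone gives x4 = False.
Branch on x1: set x1 = False.
(x2) alone gives x2 = True.
All clauses are satisfied.

x1: False; x2: True; x3: True; x4: False; x5: True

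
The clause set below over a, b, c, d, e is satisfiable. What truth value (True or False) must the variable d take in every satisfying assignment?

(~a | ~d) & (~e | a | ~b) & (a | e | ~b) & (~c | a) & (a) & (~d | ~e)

Suppose d = 1.
Unit clause (~a) forces a = 0.
That conflicts with the unit clause (a).
So every satisfying assignment has d = False.

False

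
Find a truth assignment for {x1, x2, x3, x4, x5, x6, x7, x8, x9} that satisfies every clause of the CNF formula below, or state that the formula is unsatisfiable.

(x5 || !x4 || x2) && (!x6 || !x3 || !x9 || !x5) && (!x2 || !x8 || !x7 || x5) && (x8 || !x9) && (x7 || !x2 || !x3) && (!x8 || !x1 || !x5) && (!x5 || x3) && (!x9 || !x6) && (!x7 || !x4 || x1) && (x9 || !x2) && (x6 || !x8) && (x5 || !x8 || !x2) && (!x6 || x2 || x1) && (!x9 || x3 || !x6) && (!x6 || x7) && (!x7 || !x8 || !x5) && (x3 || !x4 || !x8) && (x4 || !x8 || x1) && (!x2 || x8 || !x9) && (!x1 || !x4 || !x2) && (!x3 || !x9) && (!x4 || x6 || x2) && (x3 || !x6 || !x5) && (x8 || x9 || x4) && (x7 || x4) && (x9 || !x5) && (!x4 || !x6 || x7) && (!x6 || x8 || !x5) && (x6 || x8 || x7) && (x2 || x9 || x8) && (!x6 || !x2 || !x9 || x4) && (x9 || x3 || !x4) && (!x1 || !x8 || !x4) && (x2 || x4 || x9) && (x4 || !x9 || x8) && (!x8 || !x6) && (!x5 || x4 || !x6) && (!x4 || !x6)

Case x8 = true:
From the singleton clause (x6), x6 = true.
Now (!x6) is unsatisfied and unit — conflict.
That branch fails; take x8 = false instead.
From the singleton clause (!x9), x9 = false.
From the singleton clause (!x2), x2 = false.
Now (x2) is unsatisfied and unit — conflict.
Both values of x8 lead to a conflict.

UNSATISFIABLE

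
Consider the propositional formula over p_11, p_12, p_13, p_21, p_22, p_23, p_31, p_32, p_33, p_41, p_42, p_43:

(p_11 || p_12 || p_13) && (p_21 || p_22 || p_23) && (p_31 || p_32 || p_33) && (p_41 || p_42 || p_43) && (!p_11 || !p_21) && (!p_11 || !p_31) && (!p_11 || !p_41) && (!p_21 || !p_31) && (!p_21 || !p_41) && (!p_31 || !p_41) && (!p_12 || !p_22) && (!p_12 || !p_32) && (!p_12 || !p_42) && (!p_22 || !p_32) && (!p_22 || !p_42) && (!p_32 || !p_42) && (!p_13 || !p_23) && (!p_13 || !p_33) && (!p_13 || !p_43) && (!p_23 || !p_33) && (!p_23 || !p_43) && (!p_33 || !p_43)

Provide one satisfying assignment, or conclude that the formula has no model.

UNSATISFIABLE

Case p_11 = false:
Case p_12 = true:
Unit clause (!p_22) forces p_22 = false.
Unit clause (!p_32) forces p_32 = false.
Unit clause (!p_42) forces p_42 = false.
Case p_21 = true:
Unit clause (!p_31) forces p_31 = false.
Unit clause (p_33) forces p_33 = true.
Unit clause (!p_41) forces p_41 = false.
Unit clause (p_43) forces p_43 = true.
But (!p_43) is also a unit clause — contradiction.
So p_21 must be the other value — set p_21 = false.
Unit clause (p_23) forces p_23 = true.
Unit clause (!p_13) forces p_13 = false.
Unit clause (!p_33) forces p_33 = false.
Unit clause (p_31) forces p_31 = true.
Unit clause (!p_41) forces p_41 = false.
Unit clause (p_43) forces p_43 = true.
But (!p_43) is also a unit clause — contradiction.
Either choice for p_21 ends in contradiction.
So p_12 must be the other value — set p_12 = false.
Unit clause (p_13) forces p_13 = true.
Unit clause (!p_23) forces p_23 = false.
Unit clause (!p_33) forces p_33 = false.
Unit clause (!p_43) forces p_43 = false.
Case p_21 = true:
Unit clause (!p_31) forces p_31 = false.
Unit clause (p_32) forces p_32 = true.
Unit clause (!p_41) forces p_41 = false.
Unit clause (p_42) forces p_42 = true.
But (!p_42) is also a unit clause — contradiction.
So p_21 must be the other value — set p_21 = false.
Unit clause (p_22) forces p_22 = true.
Unit clause (!p_32) forces p_32 = false.
Unit clause (p_31) forces p_31 = true.
Unit clause (!p_41) forces p_41 = false.
Unit clause (p_42) forces p_42 = true.
But (!p_42) is also a unit clause — contradiction.
Either choice for p_21 ends in contradiction.
Either choice for p_12 ends in contradiction.
So p_11 must be the other value — set p_11 = true.
Unit clause (!p_21) forces p_21 = false.
Unit clause (!p_31) forces p_31 = false.
Unit clause (!p_41) forces p_41 = false.
Case p_22 = true:
Unit clause (!p_12) forces p_12 = false.
Unit clause (!p_32) forces p_32 = false.
Unit clause (p_33) forces p_33 = true.
Unit clause (!p_42) forces p_42 = false.
Unit clause (p_43) forces p_43 = true.
But (!p_43) is also a unit clause — contradiction.
So p_22 must be the other value — set p_22 = false.
Unit clause (p_23) forces p_23 = true.
Unit clause (!p_13) forces p_13 = false.
Unit clause (!p_33) forces p_33 = false.
Unit clause (p_32) forces p_32 = true.
Unit clause (!p_12) forces p_12 = false.
Unit clause (!p_42) forces p_42 = false.
Unit clause (p_43) forces p_43 = true.
But (!p_43) is also a unit clause — contradiction.
Either choice for p_22 ends in contradiction.
Either choice for p_11 ends in contradiction.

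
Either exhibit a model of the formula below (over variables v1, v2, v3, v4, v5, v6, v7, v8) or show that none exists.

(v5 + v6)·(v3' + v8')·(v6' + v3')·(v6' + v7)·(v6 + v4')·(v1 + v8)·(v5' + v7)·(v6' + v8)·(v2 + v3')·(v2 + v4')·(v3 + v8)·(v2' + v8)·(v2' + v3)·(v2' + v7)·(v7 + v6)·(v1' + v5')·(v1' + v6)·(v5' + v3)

v1 ↦ 1; v2 ↦ 0; v3 ↦ 0; v4 ↦ 0; v5 ↦ 0; v6 ↦ 1; v7 ↦ 1; v8 ↦ 1

Branch on v5: set v5 = 0.
From the singleton clause (v6), v6 = 1.
From the singleton clause (v3'), v3 = 0.
From the singleton clause (v7), v7 = 1.
From the singleton clause (v8), v8 = 1.
From the singleton clause (v2'), v2 = 0.
From the singleton clause (v4'), v4 = 0.
No clause remains; v1 is free.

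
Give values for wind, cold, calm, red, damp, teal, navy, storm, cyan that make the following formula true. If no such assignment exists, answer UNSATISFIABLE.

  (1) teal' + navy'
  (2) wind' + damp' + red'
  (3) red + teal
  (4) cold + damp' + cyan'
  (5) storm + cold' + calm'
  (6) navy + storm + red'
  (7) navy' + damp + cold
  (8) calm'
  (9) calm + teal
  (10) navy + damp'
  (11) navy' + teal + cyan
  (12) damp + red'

(calm') alone gives calm = 0.
(teal) alone gives teal = 1.
(navy') alone gives navy = 0.
(damp') alone gives damp = 0.
(red') alone gives red = 0.
All clauses hold; wind, cold, storm, cyan can take either value.

wind ↦ 0, cold ↦ 1, calm ↦ 0, red ↦ 0, damp ↦ 0, teal ↦ 1, navy ↦ 0, storm ↦ 1, cyan ↦ 1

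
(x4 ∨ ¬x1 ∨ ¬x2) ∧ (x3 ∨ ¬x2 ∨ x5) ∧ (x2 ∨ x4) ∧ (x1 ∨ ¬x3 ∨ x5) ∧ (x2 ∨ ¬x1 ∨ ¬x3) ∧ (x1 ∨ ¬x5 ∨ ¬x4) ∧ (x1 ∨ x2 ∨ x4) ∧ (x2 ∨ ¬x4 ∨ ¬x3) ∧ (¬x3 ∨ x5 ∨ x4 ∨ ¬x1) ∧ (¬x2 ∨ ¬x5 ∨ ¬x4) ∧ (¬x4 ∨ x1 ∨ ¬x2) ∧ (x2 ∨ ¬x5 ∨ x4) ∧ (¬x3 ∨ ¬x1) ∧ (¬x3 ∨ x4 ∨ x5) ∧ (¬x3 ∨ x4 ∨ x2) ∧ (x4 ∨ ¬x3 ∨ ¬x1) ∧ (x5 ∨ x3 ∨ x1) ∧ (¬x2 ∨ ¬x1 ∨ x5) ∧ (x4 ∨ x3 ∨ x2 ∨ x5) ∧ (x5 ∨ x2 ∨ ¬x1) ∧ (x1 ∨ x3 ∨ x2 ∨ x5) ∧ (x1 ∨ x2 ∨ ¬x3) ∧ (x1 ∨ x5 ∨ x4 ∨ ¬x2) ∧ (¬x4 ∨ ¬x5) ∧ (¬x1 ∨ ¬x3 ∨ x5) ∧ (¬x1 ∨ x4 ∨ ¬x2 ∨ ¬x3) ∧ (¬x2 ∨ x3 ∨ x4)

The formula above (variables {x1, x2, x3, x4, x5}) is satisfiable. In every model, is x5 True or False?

Suppose x5 = False.
Suppose x3 = True.
The clause (x1) is unit, so x1 = True.
But (¬x1) is also a unit clause — contradiction.
That branch fails; take x3 = False instead.
The clause (¬x2) is unit, so x2 = False.
The clause (x4) is unit, so x4 = True.
The clause (x1) is unit, so x1 = True.
But (¬x1) is also a unit clause — contradiction.
Both values of x3 lead to a conflict.
So every satisfying assignment has x5 = True.

True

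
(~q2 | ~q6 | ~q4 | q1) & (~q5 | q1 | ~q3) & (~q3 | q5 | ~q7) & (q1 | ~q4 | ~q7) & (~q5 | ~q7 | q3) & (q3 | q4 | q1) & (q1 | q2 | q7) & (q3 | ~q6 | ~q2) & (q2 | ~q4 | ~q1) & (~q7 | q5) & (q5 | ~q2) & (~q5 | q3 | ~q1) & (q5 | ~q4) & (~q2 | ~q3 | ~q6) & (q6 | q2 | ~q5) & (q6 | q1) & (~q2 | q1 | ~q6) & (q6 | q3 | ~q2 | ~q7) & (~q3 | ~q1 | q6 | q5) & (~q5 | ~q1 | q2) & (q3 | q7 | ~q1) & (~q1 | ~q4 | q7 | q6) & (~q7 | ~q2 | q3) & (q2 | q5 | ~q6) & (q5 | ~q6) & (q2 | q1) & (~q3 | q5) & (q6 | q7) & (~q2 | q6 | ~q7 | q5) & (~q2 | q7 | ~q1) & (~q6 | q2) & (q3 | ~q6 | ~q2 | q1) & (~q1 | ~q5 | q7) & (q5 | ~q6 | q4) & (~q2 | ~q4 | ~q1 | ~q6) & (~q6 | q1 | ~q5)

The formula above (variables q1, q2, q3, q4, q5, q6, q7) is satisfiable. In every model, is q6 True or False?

False

Suppose q6 = 1.
Unit clause (q5) forces q5 = 1.
Unit clause (q2) forces q2 = 1.
Unit clause (q3) forces q3 = 1.
But (~q3) is also a unit clause — contradiction.
So every satisfying assignment has q6 = False.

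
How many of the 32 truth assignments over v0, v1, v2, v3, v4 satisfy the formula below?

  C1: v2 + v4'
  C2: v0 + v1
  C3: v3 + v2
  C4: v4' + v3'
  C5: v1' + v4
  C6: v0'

1

There are 2^5 = 32 truth assignments over (v0, v1, v2, v3, v4).
Split on v3. With v3 = 1, the clauses containing v3 are satisfied and v3' drops from the rest; 0 of the 2^4 = 16 assignments to the other variables satisfy what remains.
With v3 = 0, by the same count on the reduced clause set, 1 assignment works.
(One model: v0=F, v1=T, v2=T, v3=F, v4=T.)
Total: 0 + 1 = 1.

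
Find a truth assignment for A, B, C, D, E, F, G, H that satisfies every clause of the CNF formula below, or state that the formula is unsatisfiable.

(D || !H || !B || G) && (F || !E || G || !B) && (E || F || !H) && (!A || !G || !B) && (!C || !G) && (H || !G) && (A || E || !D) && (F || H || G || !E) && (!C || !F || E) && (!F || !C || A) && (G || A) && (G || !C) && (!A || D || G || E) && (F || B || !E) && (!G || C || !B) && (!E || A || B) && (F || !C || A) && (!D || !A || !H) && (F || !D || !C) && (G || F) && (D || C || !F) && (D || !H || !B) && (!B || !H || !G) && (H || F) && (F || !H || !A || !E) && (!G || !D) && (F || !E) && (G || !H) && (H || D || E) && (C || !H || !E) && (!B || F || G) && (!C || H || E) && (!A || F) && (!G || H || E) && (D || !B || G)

Try C = false.
Try H = false.
Unit clause (!G) forces G = false.
Unit clause (A) forces A = true.
Unit clause (F) forces F = true.
Unit clause (D) forces D = true.
No clause remains; B, E are free.

A: true; B: true; C: false; D: true; E: false; F: true; G: false; H: false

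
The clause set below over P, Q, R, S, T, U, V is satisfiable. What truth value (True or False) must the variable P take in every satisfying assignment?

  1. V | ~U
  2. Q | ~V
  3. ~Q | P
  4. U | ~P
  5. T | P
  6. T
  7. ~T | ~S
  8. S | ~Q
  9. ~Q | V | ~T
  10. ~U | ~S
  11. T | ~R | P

False

Suppose P = 1.
The clause (U) is unit, so U = 1.
The clause (V) is unit, so V = 1.
The clause (Q) is unit, so Q = 1.
The clause (T) is unit, so T = 1.
The clause (~S) is unit, so S = 0.
Now (S) is unsatisfied and unit — conflict.
So every satisfying assignment has P = False.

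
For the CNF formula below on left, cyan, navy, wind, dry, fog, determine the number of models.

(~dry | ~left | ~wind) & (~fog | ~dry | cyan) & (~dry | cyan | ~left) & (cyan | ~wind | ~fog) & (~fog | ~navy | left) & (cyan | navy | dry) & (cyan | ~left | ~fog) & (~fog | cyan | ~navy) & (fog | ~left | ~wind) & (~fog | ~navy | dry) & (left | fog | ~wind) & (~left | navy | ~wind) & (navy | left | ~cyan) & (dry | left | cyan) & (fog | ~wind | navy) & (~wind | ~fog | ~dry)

There are 2^6 = 64 truth assignments over (left, cyan, navy, wind, dry, fog).
Split on left. With left = 1, the clauses containing left are satisfied and ~left drops from the rest; 8 of the 2^5 = 32 assignments to the other variables satisfy what remains.
With left = 0, by the same count on the reduced clause set, 4 assignments work.
Total: 8 + 4 = 12.

12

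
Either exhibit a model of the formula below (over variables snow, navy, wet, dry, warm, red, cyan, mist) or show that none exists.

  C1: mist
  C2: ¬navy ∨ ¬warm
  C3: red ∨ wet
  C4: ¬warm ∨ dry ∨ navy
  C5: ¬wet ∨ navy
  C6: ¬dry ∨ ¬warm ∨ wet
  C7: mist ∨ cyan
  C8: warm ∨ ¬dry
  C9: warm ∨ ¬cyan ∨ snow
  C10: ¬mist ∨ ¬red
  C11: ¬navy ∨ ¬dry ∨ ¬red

The clause (mist) is unit, so mist = True.
The clause (¬red) is unit, so red = False.
The clause (wet) is unit, so wet = True.
The clause (navy) is unit, so navy = True.
The clause (¬warm) is unit, so warm = False.
The clause (¬dry) is unit, so dry = False.
Case cyan = False:
No clause remains; snow is free.

snow=True,  navy=True,  wet=True,  dry=False,  warm=False,  red=False,  cyan=False,  mist=True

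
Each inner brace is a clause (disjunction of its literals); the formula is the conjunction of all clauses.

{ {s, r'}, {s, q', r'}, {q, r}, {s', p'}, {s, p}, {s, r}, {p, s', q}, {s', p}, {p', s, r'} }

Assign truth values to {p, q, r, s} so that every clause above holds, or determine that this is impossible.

Try s = 1.
Unit clause (p') forces p = 0.
That conflicts with the unit clause (p).
So s must be the other value — set s = 0.
Unit clause (r') forces r = 0.
That conflicts with the unit clause (r).
Neither s = 1 nor s = 0 works.

UNSATISFIABLE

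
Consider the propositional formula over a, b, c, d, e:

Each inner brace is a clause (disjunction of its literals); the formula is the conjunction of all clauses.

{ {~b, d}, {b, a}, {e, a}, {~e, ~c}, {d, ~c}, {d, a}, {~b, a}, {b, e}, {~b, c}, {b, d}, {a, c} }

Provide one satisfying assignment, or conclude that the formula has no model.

a=1,  b=0,  c=0,  d=1,  e=1

Case b = 0:
(a) alone gives a = 1.
(e) alone gives e = 1.
(~c) alone gives c = 0.
(d) alone gives d = 1.
This assignment satisfies each clause.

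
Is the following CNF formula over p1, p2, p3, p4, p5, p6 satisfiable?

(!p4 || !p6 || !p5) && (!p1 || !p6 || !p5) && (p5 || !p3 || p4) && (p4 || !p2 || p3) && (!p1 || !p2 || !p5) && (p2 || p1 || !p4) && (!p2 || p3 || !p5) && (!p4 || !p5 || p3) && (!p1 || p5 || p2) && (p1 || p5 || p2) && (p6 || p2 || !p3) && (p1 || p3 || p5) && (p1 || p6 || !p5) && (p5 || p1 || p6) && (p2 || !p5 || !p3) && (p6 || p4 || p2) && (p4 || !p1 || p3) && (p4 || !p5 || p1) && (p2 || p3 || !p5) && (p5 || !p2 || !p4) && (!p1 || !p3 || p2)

Try p4 = false.
Try p5 = true.
The clause (p1) is unit, so p1 = true.
The clause (!p6) is unit, so p6 = false.
The clause (!p2) is unit, so p2 = false.
That conflicts with the unit clause (p2).
So p5 must be the other value — set p5 = false.
The clause (!p3) is unit, so p3 = false.
The clause (!p2) is unit, so p2 = false.
The clause (!p1) is unit, so p1 = false.
That conflicts with the unit clause (p1).
Neither p5 = true nor p5 = false works.
So p4 must be the other value — set p4 = true.
Try p6 = false.
Try p2 = true.
The clause (p5) is unit, so p5 = true.
The clause (!p1) is unit, so p1 = false.
That conflicts with the unit clause (p1).
So p2 must be the other value — set p2 = false.
The clause (p1) is unit, so p1 = true.
The clause (p5) is unit, so p5 = true.
The clause (p3) is unit, so p3 = true.
That conflicts with the unit clause (!p3).
Neither p2 = true nor p2 = false works.
So p6 must be the other value — set p6 = true.
The clause (!p5) is unit, so p5 = false.
The clause (!p2) is unit, so p2 = false.
The clause (p1) is unit, so p1 = true.
That conflicts with the unit clause (!p1).
Neither p6 = true nor p6 = false works.
Neither p4 = true nor p4 = false works.
No assignment satisfies every clause.

No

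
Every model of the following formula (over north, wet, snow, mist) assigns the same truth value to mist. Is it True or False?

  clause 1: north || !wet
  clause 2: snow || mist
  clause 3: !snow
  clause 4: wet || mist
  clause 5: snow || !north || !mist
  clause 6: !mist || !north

True

Suppose mist = false.
Unit clause (snow) forces snow = true.
Now (!snow) is unsatisfied and unit — conflict.
So every satisfying assignment has mist = True.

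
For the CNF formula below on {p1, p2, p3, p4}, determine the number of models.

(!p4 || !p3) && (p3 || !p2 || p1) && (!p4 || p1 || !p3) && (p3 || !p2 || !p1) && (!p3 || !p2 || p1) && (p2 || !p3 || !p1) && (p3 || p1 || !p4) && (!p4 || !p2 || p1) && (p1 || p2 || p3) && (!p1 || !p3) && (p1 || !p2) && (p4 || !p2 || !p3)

3

There are 2^4 = 16 truth assignments over (p1, p2, p3, p4).
Check each against the 12 clauses (columns in the order p1, p2, p3, p4):
  F F F F  ✗ fails (p1 || p2 || p3)
  F F F T  ✗ fails (p3 || p1 || !p4)
  F F T F  ✓ satisfies all
  F F T T  ✗ fails (!p4 || !p3)
  F T F F  ✗ fails (p3 || !p2 || p1)
  F T F T  ✗ fails (p3 || !p2 || p1)
  F T T F  ✗ fails (!p3 || !p2 || p1)
  F T T T  ✗ fails (!p4 || !p3)
  T F F F  ✓ satisfies all
  T F F T  ✓ satisfies all
  T F T F  ✗ fails (p2 || !p3 || !p1)
  T F T T  ✗ fails (!p4 || !p3)
  T T F F  ✗ fails (p3 || !p2 || !p1)
  T T F T  ✗ fails (p3 || !p2 || !p1)
  T T T F  ✗ fails (!p1 || !p3)
  T T T T  ✗ fails (!p4 || !p3)
3 of the 16 rows are models.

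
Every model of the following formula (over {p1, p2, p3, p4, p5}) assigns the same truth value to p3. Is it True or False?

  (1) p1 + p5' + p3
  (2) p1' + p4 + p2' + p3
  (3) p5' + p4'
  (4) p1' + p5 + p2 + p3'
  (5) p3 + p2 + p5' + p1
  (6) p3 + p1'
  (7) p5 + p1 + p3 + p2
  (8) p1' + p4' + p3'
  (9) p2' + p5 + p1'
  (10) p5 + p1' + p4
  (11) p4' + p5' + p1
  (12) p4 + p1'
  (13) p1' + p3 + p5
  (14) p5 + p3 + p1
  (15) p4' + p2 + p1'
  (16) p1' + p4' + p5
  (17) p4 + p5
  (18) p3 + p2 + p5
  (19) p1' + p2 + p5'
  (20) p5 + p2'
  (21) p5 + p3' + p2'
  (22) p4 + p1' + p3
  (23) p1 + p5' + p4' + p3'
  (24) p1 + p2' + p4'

True

Suppose p3 = 0.
(p1') alone gives p1 = 0.
(p5') alone gives p5 = 0.
But (p5) is also a unit clause — contradiction.
So every satisfying assignment has p3 = True.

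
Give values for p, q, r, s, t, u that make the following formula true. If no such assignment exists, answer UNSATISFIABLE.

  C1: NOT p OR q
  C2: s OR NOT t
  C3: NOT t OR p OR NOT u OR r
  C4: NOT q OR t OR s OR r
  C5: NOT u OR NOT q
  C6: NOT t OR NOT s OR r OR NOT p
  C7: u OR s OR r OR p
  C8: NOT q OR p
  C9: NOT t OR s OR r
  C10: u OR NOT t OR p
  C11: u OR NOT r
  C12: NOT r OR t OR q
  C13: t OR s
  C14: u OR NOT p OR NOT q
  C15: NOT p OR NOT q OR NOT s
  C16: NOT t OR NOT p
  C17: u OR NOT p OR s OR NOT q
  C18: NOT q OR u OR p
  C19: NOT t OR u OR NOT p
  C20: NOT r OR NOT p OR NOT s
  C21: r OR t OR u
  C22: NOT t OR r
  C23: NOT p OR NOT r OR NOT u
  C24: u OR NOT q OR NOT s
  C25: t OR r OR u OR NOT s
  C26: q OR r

p ↦ false,  q ↦ false,  r ↦ true,  s ↦ true,  t ↦ true,  u ↦ true

Branch on p: set p = false.
Unit clause (NOT q) forces q = false.
Unit clause (r) forces r = true.
Unit clause (u) forces u = true.
Unit clause (t) forces t = true.
Unit clause (s) forces s = true.
Every clause now holds.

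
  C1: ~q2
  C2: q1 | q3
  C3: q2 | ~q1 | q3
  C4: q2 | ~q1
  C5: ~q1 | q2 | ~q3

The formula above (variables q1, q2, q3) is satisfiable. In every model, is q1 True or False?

False

Suppose q1 = 1.
(~q2) alone gives q2 = 0.
But (q2) is also a unit clause — contradiction.
So every satisfying assignment has q1 = False.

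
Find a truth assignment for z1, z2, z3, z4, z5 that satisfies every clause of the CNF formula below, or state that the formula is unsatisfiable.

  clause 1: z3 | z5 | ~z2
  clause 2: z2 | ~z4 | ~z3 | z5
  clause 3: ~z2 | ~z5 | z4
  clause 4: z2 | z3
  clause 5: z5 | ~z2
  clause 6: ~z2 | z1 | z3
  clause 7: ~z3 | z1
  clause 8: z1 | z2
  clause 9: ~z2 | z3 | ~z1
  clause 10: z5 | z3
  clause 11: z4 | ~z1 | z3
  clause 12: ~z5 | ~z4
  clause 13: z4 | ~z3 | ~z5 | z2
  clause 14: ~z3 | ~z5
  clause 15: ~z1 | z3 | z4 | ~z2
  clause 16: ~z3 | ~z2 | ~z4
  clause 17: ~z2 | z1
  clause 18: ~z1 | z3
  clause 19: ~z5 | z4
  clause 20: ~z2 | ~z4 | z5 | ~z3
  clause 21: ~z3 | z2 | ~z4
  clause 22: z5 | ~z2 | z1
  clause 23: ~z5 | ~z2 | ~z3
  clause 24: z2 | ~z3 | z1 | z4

Suppose z2 = 0.
(z3) alone gives z3 = 1.
(z1) alone gives z1 = 1.
(~z5) alone gives z5 = 0.
(~z4) alone gives z4 = 0.
All clauses are satisfied.

z1=1; z2=0; z3=1; z4=0; z5=0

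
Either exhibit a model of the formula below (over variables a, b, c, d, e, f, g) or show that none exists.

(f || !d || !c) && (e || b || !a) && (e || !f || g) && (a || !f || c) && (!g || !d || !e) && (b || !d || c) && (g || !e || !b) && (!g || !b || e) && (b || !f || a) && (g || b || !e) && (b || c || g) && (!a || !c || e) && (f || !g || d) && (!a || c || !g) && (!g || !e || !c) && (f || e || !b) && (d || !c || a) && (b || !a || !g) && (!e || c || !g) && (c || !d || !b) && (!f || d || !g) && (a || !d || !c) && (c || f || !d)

UNSATISFIABLE

Branch on f: set f = true.
Branch on e: set e = true.
Branch on a: set a = true.
Branch on g: set g = false.
Unit clause (!b) forces b = false.
That conflicts with the unit clause (b).
Undo g and try g = true.
Unit clause (!d) forces d = false.
That conflicts with the unit clause (d).
Neither g = true nor g = false works.
Undo a and try a = false.
Unit clause (c) forces c = true.
Unit clause (b) forces b = true.
Unit clause (g) forces g = true.
That conflicts with the unit clause (!g).
Neither a = true nor a = false works.
Undo e and try e = false.
Unit clause (g) forces g = true.
Unit clause (!b) forces b = false.
Unit clause (!a) forces a = false.
That conflicts with the unit clause (a).
Neither e = true nor e = false works.
Undo f and try f = false.
Branch on d: set d = false.
Unit clause (!g) forces g = false.
Branch on e: set e = false.
Unit clause (!b) forces b = false.
Unit clause (!a) forces a = false.
Unit clause (c) forces c = true.
That conflicts with the unit clause (!c).
Undo e and try e = true.
Unit clause (!b) forces b = false.
That conflicts with the unit clause (b).
Neither e = true nor e = false works.
Undo d and try d = true.
Unit clause (!c) forces c = false.
That conflicts with the unit clause (c).
Neither d = true nor d = false works.
Neither f = true nor f = false works.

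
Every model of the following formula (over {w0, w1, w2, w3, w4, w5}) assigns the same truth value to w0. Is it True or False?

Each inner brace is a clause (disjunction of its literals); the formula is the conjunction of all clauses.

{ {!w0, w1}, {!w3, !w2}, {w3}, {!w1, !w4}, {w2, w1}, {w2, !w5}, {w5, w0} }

True

Suppose w0 = false.
Unit clause (w3) forces w3 = true.
Unit clause (!w2) forces w2 = false.
Unit clause (w1) forces w1 = true.
Unit clause (!w4) forces w4 = false.
Unit clause (!w5) forces w5 = false.
Now (w5) is unsatisfied and unit — conflict.
So every satisfying assignment has w0 = True.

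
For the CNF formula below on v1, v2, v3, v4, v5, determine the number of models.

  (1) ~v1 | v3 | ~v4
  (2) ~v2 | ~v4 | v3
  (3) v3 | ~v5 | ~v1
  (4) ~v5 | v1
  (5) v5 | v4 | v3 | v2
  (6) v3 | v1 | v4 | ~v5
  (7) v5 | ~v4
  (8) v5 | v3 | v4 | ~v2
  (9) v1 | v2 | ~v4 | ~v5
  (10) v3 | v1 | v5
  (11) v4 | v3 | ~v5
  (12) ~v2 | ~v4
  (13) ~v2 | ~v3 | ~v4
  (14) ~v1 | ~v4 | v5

7

There are 2^5 = 32 truth assignments over (v1, v2, v3, v4, v5).
Split on v5. With v5 = 1, the clauses containing v5 are satisfied and ~v5 drops from the rest; 3 of the 2^4 = 16 assignments to the other variables satisfy what remains.
With v5 = 0, by the same count on the reduced clause set, 4 assignments work.
Total: 3 + 4 = 7.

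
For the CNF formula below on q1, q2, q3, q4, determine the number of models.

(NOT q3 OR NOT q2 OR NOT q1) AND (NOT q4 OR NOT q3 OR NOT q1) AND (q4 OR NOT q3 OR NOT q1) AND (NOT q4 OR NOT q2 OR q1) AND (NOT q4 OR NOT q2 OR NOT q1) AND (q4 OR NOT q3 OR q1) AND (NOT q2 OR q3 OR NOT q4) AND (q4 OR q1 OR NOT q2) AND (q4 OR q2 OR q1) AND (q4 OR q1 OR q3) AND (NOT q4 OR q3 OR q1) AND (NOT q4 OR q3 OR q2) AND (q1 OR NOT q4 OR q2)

There are 2^4 = 16 truth assignments over (q1, q2, q3, q4).
Check each against the 13 clauses (columns in the order q1, q2, q3, q4):
  F F F F  ✗ fails (q4 OR q2 OR q1)
  F F F T  ✗ fails (NOT q4 OR q3 OR q1)
  F F T F  ✗ fails (q4 OR NOT q3 OR q1)
  F F T T  ✗ fails (q1 OR NOT q4 OR q2)
  F T F F  ✗ fails (q4 OR q1 OR NOT q2)
  F T F T  ✗ fails (NOT q4 OR NOT q2 OR q1)
  F T T F  ✗ fails (q4 OR NOT q3 OR q1)
  F T T T  ✗ fails (NOT q4 OR NOT q2 OR q1)
  T F F F  ✓ satisfies all
  T F F T  ✗ fails (NOT q4 OR q3 OR q2)
  T F T F  ✗ fails (q4 OR NOT q3 OR NOT q1)
  T F T T  ✗ fails (NOT q4 OR NOT q3 OR NOT q1)
  T T F F  ✓ satisfies all
  T T F T  ✗ fails (NOT q4 OR NOT q2 OR NOT q1)
  T T T F  ✗ fails (NOT q3 OR NOT q2 OR NOT q1)
  T T T T  ✗ fails (NOT q3 OR NOT q2 OR NOT q1)
2 of the 16 rows are models.

2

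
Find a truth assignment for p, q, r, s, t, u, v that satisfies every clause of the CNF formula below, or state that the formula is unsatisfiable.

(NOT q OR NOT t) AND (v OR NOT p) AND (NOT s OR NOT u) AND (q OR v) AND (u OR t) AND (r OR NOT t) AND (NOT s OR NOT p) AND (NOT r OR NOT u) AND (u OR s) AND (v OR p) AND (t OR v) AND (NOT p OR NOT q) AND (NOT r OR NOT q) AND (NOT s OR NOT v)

p: false,  q: false,  r: false,  s: false,  t: false,  u: true,  v: true

Suppose q = false.
The clause (v) is unit, so v = true.
The clause (NOT s) is unit, so s = false.
The clause (u) is unit, so u = true.
The clause (NOT r) is unit, so r = false.
The clause (NOT t) is unit, so t = false.
All clauses hold; p can take either value.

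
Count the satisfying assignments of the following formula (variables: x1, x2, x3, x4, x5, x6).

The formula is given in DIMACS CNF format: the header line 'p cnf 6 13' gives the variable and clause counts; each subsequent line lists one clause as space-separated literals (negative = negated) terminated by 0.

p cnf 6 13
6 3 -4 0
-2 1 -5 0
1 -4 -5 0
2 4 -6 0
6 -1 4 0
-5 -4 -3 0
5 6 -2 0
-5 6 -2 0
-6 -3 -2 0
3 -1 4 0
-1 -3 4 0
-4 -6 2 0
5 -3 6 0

There are 2^6 = 64 truth assignments over (x1, x2, x3, x4, x5, x6).
Split on x4. With x4 = True, the clauses containing x4 are satisfied and ¬x4 drops from the rest; 3 of the 2^5 = 32 assignments to the other variables satisfy what remains.
With x4 = False, by the same count on the reduced clause set, 4 assignments work.
Total: 3 + 4 = 7.

7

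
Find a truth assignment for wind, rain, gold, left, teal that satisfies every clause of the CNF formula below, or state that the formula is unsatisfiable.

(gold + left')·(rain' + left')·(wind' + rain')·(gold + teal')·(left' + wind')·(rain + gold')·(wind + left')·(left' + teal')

Case gold = 0:
(left') alone gives left = 0.
(teal') alone gives teal = 0.
Case wind = 1:
(rain') alone gives rain = 0.
This assignment satisfies each clause.

wind ↦ 1,  rain ↦ 0,  gold ↦ 0,  left ↦ 0,  teal ↦ 0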